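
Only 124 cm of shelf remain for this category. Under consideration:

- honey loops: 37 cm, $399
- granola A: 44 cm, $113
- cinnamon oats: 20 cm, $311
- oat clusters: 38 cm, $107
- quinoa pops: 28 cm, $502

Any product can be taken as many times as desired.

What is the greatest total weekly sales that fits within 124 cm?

Greedy by ratio would take 4×quinoa pops: 112 cm used, total 2008.
The 28 cm tied up in quinoa pops is better spent on 2×cinnamon oats — total rises to 2128 (124 cm).

2128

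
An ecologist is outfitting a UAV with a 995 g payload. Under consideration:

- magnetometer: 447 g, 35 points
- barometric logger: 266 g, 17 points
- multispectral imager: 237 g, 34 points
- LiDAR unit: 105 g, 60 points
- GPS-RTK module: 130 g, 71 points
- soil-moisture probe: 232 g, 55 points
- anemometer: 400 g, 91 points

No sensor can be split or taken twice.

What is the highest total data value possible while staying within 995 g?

277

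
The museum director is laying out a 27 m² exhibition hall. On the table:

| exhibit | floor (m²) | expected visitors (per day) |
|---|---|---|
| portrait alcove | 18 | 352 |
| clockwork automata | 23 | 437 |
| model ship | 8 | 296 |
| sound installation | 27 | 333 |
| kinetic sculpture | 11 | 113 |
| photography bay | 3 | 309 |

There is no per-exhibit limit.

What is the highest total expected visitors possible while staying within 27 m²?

2781

9×photography bay uses 27 of the 27 m² and totals 2781.
Nothing else within 27 m² beats 2781.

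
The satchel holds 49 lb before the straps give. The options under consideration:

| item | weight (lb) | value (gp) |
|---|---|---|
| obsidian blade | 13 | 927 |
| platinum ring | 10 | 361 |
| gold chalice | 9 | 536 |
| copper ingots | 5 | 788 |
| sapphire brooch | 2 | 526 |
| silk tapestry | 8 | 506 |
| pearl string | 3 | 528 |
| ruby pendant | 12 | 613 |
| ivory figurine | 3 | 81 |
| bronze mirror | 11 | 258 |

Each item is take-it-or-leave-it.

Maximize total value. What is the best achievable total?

Greedy by ratio would take obsidian blade + gold chalice + copper ingots + sapphire brooch + silk tapestry + pearl string + ivory figurine: 43 lb used, total 3892.
The 8 lb tied up in silk tapestry is better spent on ruby pendant — total rises to 3999 (47 lb).
The closest alternative, obsidian blade + copper ingots + sapphire brooch + silk tapestry + pearl string + ruby pendant + ivory figurine, reaches only 3969.

3999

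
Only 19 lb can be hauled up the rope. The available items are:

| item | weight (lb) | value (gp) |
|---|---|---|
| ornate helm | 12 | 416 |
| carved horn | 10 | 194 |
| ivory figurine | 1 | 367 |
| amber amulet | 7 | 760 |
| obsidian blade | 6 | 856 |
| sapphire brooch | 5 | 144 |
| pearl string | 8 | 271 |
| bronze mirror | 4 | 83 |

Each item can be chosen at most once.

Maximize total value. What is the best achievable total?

2127

The ratio ordering already packs tightly: ivory figurine + amber amulet + obsidian blade + sapphire brooch, 19 lb, 2127.
Runner-up ivory figurine + amber amulet + obsidian blade + bronze mirror tops out at 2066.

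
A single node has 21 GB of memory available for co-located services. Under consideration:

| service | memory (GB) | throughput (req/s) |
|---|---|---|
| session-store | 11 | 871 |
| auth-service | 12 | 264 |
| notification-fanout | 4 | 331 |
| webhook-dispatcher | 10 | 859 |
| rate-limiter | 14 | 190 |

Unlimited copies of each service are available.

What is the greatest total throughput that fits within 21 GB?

1730

Greedy by ratio would take 2×webhook-dispatcher: 20 GB used, total 1718.
Replace webhook-dispatcher with session-store: the trade gains 12 net, giving 1730 at 21 GB.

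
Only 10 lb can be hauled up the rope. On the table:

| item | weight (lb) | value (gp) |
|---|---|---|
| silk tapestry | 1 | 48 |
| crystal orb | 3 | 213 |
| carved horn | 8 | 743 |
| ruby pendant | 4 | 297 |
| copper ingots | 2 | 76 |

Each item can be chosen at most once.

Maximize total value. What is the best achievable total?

819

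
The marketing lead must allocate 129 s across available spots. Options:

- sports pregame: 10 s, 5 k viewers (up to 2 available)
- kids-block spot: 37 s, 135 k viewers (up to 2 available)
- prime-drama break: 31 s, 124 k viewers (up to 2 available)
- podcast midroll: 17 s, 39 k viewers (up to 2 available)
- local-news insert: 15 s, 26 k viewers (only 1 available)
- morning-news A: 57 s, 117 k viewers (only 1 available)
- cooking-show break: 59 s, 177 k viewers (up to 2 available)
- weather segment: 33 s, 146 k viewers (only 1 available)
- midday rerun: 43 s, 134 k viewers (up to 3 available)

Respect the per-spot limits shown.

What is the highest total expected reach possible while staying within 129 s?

472

The ratio ordering already packs tightly: 2×prime-drama break + 2×podcast midroll + weather segment, 129 s, 472.
Every other selection either busts 129 s or exceeds an availability limit or fails to beat 472.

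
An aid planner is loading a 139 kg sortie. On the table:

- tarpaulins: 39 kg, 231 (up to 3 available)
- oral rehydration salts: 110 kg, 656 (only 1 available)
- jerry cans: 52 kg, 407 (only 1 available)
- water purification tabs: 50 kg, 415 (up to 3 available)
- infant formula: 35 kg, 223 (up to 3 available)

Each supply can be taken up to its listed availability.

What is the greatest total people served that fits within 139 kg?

Greedy by ratio would take 2×water purification tabs + infant formula: 135 kg used, total 1053.
Dropping infant formula frees 35 kg; slotting in tarpaulins (39 kg) lifts the total to 1061 at 139 kg.
Every other selection either busts 139 kg or exceeds an availability limit or fails to beat 1061.

1061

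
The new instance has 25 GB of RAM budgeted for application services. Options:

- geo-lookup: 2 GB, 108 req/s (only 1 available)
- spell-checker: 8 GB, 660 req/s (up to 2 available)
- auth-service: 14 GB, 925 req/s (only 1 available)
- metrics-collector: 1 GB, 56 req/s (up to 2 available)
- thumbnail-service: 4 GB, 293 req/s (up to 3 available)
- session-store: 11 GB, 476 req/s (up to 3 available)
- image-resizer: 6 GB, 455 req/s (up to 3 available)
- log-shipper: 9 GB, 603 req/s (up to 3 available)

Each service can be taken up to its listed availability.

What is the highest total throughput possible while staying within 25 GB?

By throughput per GB: spell-checker 82.50, image-resizer 75.83, thumbnail-service 73.25, log-shipper 67.00 lead.
A density-first pass picks 2×spell-checker + 2×metrics-collector + image-resizer — 1887 at 24 GB.
Dropping metrics-collector and image-resizer frees 7 GB; slotting in 2×thumbnail-service (8 GB) lifts the total to 1962 at 25 GB.

1962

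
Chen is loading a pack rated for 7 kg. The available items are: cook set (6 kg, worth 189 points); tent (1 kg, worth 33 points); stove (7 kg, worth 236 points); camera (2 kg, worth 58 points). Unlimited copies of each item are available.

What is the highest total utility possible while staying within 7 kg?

Stove uses 7 of the 7 kg and totals 236.
Nothing else within 7 kg beats 236.

236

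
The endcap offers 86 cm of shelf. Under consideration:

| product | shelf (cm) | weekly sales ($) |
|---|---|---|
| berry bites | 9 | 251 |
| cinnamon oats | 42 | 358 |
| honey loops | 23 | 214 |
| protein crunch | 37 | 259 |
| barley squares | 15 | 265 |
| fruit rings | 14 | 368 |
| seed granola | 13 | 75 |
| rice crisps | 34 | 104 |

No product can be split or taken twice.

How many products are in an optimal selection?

Best achievable weekly sales is 1242.
One optimal bundle: berry bites + cinnamon oats + barley squares + fruit rings (80 cm).
Every optimal selection uses 4 products.

4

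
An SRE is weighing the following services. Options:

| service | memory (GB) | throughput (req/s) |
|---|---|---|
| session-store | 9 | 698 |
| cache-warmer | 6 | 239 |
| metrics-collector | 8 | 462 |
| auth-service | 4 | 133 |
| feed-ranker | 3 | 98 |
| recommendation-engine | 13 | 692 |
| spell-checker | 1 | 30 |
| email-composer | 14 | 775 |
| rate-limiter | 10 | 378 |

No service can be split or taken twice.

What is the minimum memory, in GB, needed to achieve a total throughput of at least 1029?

Need the lightest bundle worth ≥ 1029.
Taking session-store + metrics-collector gives 1160 (≥ 1029) for 17 GB.
Below 17 GB the best achievable stays under 1029.

17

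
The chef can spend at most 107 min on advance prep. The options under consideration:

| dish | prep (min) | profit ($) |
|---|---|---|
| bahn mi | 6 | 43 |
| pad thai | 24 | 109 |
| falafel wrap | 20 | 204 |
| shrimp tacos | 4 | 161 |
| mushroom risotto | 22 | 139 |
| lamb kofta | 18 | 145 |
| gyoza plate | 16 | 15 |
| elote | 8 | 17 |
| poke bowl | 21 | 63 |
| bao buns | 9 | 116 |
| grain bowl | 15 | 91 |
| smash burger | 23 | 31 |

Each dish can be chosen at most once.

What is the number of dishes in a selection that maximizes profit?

Best achievable profit is 917.
One optimal bundle: bahn mi + pad thai + falafel wrap + shrimp tacos + mushroom risotto + lamb kofta + bao buns (103 min).
Every optimal selection uses 7 dishes.

7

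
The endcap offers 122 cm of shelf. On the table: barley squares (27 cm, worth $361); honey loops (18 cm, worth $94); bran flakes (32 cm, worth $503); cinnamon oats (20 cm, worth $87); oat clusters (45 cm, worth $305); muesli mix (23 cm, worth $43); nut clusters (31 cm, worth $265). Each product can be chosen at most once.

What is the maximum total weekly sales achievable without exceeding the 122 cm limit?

1263

Filling by ratio: barley squares + honey loops + bran flakes + nut clusters for 1223, with 14 cm left unused.
Dropping nut clusters frees 31 cm; slotting in oat clusters (45 cm) lifts the total to 1263 at 122 cm.
An exhaustive check of the 128 subsets confirms 1263.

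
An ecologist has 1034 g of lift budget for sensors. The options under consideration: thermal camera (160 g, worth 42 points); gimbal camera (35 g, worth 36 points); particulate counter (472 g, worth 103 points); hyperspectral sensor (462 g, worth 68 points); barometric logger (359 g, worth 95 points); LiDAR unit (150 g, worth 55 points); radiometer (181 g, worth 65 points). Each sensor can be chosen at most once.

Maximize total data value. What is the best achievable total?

Greedy by ratio would take thermal camera + gimbal camera + barometric logger + LiDAR unit + radiometer: 885 g used, total 293.
Dropping barometric logger frees 359 g; slotting in particulate counter (472 g) lifts the total to 301 at 998 g.
Runner-up thermal camera + gimbal camera + barometric logger + LiDAR unit + radiometer tops out at 293.

301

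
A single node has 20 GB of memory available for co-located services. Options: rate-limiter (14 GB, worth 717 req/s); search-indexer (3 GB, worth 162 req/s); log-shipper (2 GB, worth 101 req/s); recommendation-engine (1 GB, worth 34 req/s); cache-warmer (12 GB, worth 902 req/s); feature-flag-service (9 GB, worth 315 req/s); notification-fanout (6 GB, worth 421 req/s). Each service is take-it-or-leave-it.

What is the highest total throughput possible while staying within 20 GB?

1424

Best packing: log-shipper + cache-warmer + notification-fanout — 20 GB, 1424 total.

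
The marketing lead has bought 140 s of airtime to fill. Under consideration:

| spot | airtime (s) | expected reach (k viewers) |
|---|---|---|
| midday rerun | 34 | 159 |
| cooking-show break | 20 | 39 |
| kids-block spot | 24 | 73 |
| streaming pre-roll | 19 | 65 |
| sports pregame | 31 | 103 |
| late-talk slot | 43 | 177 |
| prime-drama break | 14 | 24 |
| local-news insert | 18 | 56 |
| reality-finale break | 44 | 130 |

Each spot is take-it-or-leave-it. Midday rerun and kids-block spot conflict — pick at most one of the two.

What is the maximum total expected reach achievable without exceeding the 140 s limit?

531

Density check — midday rerun 4.68, late-talk slot 4.12, streaming pre-roll 3.42 are the best per s.
A density-first pass picks midday rerun + streaming pre-roll + sports pregame + late-talk slot — 504 at 127 s.
Replace sports pregame with reality-finale break: the trade gains 27 net, giving 531 at 140 s.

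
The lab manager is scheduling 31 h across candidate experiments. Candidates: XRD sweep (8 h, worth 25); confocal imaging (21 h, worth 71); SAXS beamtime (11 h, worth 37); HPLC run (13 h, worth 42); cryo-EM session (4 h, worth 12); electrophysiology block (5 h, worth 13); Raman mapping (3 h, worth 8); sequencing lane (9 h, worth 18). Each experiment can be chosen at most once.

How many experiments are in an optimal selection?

Best achievable expected citations is 99.
SAXS beamtime + HPLC run + cryo-EM session + Raman mapping hits 99 at 31 h.
Any selection reaching 99 contains exactly 4 experiments.

4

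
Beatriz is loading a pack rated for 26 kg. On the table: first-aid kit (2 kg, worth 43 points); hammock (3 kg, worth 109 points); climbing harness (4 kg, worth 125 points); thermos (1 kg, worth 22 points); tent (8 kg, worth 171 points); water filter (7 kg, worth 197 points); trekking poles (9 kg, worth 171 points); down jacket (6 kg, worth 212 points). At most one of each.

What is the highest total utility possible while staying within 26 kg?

732

Taking the top-ratio items first gives first-aid kit + hammock + climbing harness + thermos + water filter + down jacket for 708 (23 kg).
The 5 kg tied up in climbing harness and thermos is better spent on tent — total rises to 732 (26 kg).
The closest alternative, climbing harness + thermos + tent + water filter + down jacket, reaches only 727.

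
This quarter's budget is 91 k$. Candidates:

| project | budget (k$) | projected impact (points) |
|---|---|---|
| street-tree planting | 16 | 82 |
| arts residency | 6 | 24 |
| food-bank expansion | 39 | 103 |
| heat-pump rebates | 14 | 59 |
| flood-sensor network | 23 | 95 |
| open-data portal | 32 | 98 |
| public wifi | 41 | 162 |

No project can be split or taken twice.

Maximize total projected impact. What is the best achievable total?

363

A density-first pass picks street-tree planting + arts residency + heat-pump rebates + flood-sensor network + open-data portal — 358 at 91 k$.
Replace heat-pump rebates and open-data portal with public wifi: the trade gains 5 net, giving 363 at 86 k$.
An exhaustive check of the 128 subsets confirms 363.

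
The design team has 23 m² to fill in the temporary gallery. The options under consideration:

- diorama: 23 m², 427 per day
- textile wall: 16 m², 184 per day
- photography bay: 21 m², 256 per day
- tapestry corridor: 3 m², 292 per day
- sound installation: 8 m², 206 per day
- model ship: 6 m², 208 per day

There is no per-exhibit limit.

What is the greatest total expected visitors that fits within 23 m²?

2044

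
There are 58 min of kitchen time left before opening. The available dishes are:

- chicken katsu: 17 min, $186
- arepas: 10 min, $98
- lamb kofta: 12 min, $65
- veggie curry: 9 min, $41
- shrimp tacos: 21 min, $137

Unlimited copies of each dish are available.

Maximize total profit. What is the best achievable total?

578

A density-first pass picks 3×chicken katsu — 558 at 51 min.
Replace 2×chicken katsu with 4×arepas: the trade gains 20 net, giving 578 at 57 min.
Nothing else within 58 min beats 578.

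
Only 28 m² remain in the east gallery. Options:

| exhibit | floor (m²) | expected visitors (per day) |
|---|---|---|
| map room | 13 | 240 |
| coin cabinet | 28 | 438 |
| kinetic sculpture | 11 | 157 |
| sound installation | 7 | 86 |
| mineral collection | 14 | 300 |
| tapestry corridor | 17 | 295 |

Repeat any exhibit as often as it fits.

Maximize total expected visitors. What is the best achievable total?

600

2×mineral collection uses 28 of the 28 m² and totals 600.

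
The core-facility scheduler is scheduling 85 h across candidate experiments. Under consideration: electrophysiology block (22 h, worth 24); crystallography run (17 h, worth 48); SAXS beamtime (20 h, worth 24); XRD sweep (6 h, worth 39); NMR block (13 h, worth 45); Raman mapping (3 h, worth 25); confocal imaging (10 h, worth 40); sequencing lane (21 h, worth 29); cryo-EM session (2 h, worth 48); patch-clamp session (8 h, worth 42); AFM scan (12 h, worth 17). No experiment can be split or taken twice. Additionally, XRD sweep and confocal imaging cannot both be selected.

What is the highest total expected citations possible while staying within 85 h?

Taking crystallography run + XRD sweep + NMR block + Raman mapping + sequencing lane + cryo-EM session + patch-clamp session + AFM scan: 82 h used, 293 in expected citations.
Runner-up crystallography run + SAXS beamtime + NMR block + Raman mapping + confocal imaging + cryo-EM session + patch-clamp session + AFM scan tops out at 289.

293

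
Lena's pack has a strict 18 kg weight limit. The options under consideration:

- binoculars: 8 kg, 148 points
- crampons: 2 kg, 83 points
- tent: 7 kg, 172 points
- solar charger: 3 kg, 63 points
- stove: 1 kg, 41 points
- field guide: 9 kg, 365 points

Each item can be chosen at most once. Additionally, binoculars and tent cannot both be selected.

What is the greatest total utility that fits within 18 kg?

620

By utility per kg: crampons 41.50, stove 41.00, field guide 40.56 lead.
The ratio heuristic lands on crampons + solar charger + stove + field guide (552) but leaves 3 kg idle.
Dropping solar charger and stove frees 4 kg; slotting in tent (7 kg) lifts the total to 620 at 18 kg.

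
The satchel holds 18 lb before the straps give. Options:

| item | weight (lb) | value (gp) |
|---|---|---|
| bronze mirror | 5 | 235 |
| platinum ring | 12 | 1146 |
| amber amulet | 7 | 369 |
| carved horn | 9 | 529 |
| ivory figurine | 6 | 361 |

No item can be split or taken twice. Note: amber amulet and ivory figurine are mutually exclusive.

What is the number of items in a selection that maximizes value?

2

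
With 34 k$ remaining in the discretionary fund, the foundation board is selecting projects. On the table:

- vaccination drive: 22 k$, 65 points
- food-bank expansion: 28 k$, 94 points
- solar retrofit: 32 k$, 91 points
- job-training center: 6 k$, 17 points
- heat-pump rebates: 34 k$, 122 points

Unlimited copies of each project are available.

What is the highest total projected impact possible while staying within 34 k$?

122

The ratio ordering already packs tightly: heat-pump rebates, 34 k$, 122.
No other feasible combination exceeds 122.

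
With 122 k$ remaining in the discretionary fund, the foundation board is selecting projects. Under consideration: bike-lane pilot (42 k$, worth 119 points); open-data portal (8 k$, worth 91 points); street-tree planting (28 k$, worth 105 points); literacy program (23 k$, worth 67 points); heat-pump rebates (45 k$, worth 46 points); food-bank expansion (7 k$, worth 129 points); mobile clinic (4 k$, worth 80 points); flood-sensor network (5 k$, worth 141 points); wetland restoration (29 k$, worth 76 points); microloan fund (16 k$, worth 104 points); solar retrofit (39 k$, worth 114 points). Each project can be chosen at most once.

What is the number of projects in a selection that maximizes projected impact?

8

Optimal total is 793.
One optimal bundle: open-data portal + street-tree planting + literacy program + food-bank expansion + mobile clinic + flood-sensor network + wetland restoration + microloan fund (120 k$).
Every optimal selection uses 8 projects.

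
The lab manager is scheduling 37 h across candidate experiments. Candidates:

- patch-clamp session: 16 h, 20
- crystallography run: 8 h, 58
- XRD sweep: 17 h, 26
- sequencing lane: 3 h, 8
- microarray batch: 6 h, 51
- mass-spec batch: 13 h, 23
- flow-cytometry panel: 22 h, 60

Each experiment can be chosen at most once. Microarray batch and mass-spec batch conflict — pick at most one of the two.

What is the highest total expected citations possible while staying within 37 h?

Density check — microarray batch 8.50, crystallography run 7.25, flow-cytometry panel 2.73, sequencing lane 2.67 are the best per h.
The ratio ordering already packs tightly: crystallography run + microarray batch + flow-cytometry panel, 36 h, 169.

169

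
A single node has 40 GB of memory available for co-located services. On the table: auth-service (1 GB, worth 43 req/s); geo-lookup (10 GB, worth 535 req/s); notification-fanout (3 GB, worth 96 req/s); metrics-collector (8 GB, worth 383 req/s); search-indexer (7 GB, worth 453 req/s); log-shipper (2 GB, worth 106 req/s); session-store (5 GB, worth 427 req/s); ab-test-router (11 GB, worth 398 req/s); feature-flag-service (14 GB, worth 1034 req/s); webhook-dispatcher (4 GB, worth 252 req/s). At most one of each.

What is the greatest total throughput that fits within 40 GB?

2701

Ranking by ratio (throughput/GB): session-store 85.40, feature-flag-service 73.86, search-indexer 64.71, webhook-dispatcher 63.00.
Geo-lookup + search-indexer + session-store + feature-flag-service + webhook-dispatcher uses 40 of the 40 GB and totals 2701.
An exhaustive check of the 1024 subsets confirms 2701.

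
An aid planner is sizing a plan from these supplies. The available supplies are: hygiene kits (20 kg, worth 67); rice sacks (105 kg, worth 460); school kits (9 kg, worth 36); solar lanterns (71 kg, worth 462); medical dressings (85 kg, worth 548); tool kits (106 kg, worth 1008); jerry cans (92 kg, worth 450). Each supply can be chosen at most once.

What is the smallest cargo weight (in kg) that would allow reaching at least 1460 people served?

177

Minimise kg subject to total people served ≥ 1460.
solar lanterns + tool kits: 1470 people served at 177 kg.
Any bundle with less than 177 kg falls short of 1460.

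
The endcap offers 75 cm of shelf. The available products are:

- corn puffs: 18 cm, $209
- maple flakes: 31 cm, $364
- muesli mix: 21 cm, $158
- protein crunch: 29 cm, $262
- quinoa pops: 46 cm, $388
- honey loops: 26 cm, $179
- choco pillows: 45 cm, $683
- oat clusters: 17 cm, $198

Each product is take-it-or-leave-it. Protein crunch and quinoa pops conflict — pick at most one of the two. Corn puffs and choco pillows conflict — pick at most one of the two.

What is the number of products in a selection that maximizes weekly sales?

2

Best achievable weekly sales is 945.
protein crunch + choco pillows hits 945 at 74 cm.
Any selection reaching 945 contains exactly 2 products.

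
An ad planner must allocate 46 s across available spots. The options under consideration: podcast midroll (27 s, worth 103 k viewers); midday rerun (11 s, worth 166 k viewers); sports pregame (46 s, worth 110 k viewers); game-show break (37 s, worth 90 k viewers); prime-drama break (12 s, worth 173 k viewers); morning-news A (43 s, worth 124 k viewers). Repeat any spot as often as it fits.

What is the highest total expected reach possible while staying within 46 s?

Taking the top-ratio spots first gives 4×midday rerun for 664 (44 s).
Replace 2×midday rerun with 2×prime-drama break: the trade gains 14 net, giving 678 at 46 s.
Every other selection either busts 46 s or fails to beat 678.

678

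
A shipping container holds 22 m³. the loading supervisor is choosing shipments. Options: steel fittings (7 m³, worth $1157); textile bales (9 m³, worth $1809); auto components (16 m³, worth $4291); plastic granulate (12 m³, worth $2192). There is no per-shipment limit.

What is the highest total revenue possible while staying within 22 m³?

4291

By revenue per m³: auto components 268.19, textile bales 201.00, plastic granulate 182.67 lead.
Best packing: auto components — 16 m³, 4291 total.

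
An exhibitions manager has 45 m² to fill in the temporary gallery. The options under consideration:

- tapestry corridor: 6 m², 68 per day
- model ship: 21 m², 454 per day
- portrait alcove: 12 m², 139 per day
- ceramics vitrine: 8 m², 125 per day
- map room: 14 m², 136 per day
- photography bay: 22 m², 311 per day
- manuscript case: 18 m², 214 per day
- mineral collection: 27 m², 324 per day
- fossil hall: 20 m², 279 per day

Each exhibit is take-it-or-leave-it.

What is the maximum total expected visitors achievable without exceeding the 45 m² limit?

765

Filling by ratio: model ship + portrait alcove + ceramics vitrine for 718, with 4 m² left unused.
Replace portrait alcove and ceramics vitrine with photography bay: the trade gains 47 net, giving 765 at 43 m².
Runner-up tapestry corridor + model ship + manuscript case tops out at 736.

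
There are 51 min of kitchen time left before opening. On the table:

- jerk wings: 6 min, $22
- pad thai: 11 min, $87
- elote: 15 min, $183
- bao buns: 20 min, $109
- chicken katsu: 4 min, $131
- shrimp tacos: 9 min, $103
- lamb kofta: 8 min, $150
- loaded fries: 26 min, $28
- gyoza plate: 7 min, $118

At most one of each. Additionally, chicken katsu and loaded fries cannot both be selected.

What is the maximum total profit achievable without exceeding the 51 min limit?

707

The ratio ordering already packs tightly: jerk wings + elote + chicken katsu + shrimp tacos + lamb kofta + gyoza plate, 49 min, 707.
Nothing else feasible within 51 min beats 707.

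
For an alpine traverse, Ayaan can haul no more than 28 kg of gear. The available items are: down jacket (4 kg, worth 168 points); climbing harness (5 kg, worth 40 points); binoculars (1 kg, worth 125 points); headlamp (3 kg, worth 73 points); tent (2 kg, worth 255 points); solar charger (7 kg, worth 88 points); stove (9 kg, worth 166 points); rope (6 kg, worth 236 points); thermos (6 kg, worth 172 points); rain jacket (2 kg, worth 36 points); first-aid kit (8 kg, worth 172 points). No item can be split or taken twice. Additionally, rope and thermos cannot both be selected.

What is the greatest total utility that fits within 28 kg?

1065

Density check — tent 127.50, binoculars 125.00, down jacket 42.00, rope 39.33 are the best per kg.
Best packing: down jacket + binoculars + headlamp + tent + rope + rain jacket + first-aid kit — 26 kg, 1065 total.
Runner-up down jacket + binoculars + headlamp + tent + stove + rope + rain jacket tops out at 1059.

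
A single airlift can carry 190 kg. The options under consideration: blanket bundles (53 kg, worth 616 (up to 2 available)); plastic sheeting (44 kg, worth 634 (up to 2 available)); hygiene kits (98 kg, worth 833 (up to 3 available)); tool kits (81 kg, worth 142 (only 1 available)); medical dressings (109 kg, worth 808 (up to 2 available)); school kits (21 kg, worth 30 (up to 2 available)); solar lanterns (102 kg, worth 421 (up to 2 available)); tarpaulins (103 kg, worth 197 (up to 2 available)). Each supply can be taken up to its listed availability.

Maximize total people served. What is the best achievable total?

Filling by ratio: blanket bundles + 2×plastic sheeting + 2×school kits for 1944, with 7 kg left unused.
The 95 kg tied up in blanket bundles and 2×school kits is better spent on hygiene kits — total rises to 2101 (186 kg).
Every other selection either busts 190 kg or exceeds an availability limit or fails to beat 2101.

2101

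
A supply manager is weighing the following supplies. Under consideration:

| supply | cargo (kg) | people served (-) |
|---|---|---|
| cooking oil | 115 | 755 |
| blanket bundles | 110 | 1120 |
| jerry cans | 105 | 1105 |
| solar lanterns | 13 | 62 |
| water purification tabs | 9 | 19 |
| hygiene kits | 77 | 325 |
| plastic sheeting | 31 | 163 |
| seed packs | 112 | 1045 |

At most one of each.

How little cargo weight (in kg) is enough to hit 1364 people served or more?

163

Look for the lowest-cargo combination reaching 1364.
blanket bundles + solar lanterns + water purification tabs + plastic sheeting: 1364 people served at 163 kg.
Any bundle with less than 163 kg falls short of 1364.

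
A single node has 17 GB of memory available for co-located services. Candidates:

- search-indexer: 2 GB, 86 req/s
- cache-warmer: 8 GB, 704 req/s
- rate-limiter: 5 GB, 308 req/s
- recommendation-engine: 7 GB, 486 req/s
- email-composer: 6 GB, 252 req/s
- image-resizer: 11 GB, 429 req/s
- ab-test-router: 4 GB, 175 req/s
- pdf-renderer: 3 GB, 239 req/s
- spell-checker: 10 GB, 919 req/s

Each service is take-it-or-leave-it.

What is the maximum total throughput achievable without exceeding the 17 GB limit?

A density-first pass picks ab-test-router + pdf-renderer + spell-checker — 1333 at 17 GB.
Dropping ab-test-router and pdf-renderer frees 7 GB; slotting in recommendation-engine (7 GB) lifts the total to 1405 at 17 GB.

1405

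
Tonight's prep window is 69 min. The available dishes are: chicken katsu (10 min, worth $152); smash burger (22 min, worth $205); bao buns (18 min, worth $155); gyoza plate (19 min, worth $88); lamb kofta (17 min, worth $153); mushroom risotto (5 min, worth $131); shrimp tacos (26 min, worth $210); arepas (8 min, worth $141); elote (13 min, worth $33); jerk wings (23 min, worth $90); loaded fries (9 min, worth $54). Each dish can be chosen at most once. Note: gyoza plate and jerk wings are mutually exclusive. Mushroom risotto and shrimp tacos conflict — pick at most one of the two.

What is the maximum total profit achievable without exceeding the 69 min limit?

786

Filling by ratio: chicken katsu + smash burger + lamb kofta + mushroom risotto + arepas for 782, with 7 min left unused.
Replace smash burger with bao buns + loaded fries: the trade gains 4 net, giving 786 at 67 min.
No other feasible combination exceeds 786.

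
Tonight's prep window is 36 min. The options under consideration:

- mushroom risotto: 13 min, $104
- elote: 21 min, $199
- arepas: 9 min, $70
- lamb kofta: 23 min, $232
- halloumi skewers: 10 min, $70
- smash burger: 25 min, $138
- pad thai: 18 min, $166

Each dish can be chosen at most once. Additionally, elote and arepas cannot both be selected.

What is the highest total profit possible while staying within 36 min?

Mushroom risotto + lamb kofta uses 36 of the 36 min and totals 336.
That's the maximum — no feasible swap from here does better than 336.

336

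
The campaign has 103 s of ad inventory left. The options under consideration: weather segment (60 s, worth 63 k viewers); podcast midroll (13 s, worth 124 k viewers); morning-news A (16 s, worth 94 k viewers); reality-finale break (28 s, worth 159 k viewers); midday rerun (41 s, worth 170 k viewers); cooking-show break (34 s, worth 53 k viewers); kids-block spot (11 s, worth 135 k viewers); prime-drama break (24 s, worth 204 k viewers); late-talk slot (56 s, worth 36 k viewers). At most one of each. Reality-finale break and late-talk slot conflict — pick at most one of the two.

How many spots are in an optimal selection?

5

Best achievable expected reach is 716.
podcast midroll + morning-news A + reality-finale break + kids-block spot + prime-drama break hits 716 at 92 s.
All optima have 5 spots.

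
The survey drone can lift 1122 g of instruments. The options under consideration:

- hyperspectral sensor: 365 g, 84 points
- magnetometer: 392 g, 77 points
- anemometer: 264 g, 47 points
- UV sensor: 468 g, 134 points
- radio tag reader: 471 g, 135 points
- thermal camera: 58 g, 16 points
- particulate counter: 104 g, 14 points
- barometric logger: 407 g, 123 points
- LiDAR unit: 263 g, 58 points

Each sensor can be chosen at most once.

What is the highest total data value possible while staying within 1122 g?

A density-first pass picks radio tag reader + thermal camera + particulate counter + barometric logger — 288 at 1040 g.
Dropping barometric logger frees 407 g; slotting in UV sensor (468 g) lifts the total to 299 at 1101 g.
The spare 21 g is too small for any remaining sensor, and no exchange beats 299.

299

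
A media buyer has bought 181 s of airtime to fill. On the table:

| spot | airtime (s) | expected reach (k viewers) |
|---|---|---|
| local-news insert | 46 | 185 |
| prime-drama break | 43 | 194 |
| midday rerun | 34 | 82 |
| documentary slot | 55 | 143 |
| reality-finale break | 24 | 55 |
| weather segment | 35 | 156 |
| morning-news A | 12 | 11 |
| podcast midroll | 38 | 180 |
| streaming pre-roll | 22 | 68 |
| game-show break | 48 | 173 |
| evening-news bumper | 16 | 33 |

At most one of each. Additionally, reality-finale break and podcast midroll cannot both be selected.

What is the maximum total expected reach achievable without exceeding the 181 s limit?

748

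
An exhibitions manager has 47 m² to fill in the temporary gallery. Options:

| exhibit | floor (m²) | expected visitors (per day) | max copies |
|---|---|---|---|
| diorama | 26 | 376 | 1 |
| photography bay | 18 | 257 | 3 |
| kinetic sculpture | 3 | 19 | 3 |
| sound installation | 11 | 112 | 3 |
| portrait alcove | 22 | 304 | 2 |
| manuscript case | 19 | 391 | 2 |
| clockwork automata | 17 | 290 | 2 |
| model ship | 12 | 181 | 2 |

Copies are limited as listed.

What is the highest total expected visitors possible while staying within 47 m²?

3×kinetic sculpture + 2×manuscript case uses 47 of the 47 m² and totals 839.
No other feasible combination exceeds 839.

839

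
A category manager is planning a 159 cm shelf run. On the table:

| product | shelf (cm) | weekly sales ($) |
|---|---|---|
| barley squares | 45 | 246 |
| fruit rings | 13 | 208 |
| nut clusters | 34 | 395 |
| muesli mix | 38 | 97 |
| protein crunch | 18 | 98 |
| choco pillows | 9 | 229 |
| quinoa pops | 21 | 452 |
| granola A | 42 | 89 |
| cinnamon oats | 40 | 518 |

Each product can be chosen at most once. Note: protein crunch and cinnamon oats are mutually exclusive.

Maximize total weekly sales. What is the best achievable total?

1899

By weekly sales per cm: choco pillows 25.44, quinoa pops 21.52, fruit rings 16.00, cinnamon oats 12.95 lead.
Taking fruit rings + nut clusters + muesli mix + choco pillows + quinoa pops + cinnamon oats: 155 cm used, 1899 in weekly sales.
The spare 4 cm is too small for any remaining product, and no feasible exchange beats 1899.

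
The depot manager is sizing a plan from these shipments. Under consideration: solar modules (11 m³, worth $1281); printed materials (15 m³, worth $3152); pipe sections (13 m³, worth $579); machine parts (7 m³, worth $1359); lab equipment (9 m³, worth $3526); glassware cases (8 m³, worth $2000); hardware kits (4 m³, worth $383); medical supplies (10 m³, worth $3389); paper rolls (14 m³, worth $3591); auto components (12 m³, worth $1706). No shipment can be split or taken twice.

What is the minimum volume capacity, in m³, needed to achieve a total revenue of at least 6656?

Minimise m³ subject to total revenue ≥ 6656.
lab equipment + medical supplies: 6915 revenue at 19 m³.
No combination under 19 m³ hits 6656.

19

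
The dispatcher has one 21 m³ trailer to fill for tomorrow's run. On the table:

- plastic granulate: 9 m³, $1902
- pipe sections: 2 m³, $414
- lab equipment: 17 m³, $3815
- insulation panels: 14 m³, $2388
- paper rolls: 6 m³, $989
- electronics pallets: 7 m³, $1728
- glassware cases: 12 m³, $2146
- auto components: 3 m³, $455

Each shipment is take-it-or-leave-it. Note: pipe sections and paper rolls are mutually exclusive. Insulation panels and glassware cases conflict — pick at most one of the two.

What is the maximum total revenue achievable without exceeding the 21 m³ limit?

Plastic granulate + pipe sections + electronics pallets + auto components uses 21 of the 21 m³ and totals 4499.
Nothing else feasible within 21 m³ beats 4499.

4499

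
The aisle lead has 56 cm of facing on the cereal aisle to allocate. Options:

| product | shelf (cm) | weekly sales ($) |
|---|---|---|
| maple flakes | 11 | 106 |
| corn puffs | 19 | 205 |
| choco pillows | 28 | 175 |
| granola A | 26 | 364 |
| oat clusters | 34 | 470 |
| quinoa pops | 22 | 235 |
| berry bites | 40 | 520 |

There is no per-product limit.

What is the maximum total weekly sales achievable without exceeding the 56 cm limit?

2×granola A uses 52 of the 56 cm and totals 728.
No other feasible combination exceeds 728.

728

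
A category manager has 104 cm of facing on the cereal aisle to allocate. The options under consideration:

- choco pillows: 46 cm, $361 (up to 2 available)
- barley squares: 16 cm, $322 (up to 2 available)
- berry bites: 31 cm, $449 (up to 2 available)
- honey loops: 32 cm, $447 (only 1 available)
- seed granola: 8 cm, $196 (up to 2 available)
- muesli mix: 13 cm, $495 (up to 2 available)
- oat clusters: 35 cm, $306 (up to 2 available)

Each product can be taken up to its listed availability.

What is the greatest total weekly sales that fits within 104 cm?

Density check — muesli mix 38.08, seed granola 24.50, barley squares 20.12 are the best per cm.
Filling by ratio: 2×barley squares + 2×seed granola + 2×muesli mix for 2026, with 30 cm left unused.
Dropping 2×barley squares frees 32 cm; slotting in 2×berry bites (62 cm) lifts the total to 2280 at 104 cm.
That's the maximum — no swap from here does better than 2280.

2280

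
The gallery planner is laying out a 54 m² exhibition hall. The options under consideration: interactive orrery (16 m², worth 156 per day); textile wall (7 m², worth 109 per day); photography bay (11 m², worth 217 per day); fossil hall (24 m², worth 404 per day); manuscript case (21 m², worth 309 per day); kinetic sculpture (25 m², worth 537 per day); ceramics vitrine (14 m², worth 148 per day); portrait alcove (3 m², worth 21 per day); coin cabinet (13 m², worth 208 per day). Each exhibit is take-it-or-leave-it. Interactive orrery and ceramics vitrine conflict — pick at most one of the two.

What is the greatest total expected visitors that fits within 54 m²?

Photography bay + kinetic sculpture + portrait alcove + coin cabinet uses 52 of the 54 m² and totals 983.
Runner-up fossil hall + kinetic sculpture + portrait alcove tops out at 962.

983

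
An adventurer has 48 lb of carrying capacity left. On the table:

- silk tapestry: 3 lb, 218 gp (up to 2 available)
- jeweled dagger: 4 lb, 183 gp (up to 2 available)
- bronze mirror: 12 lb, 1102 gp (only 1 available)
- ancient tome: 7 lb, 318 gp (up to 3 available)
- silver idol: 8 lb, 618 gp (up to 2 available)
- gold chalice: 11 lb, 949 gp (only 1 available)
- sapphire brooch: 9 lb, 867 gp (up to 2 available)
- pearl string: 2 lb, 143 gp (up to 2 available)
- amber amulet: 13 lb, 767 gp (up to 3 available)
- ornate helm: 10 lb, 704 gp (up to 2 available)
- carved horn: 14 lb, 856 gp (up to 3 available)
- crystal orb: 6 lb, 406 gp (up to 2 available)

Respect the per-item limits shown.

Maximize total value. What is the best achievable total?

Filling by ratio: 2×silk tapestry + bronze mirror + gold chalice + 2×sapphire brooch for 4221, with 1 lb left unused.
Replace silk tapestry with 2×pearl string: the trade gains 68 net, giving 4289 at 48 lb.

4289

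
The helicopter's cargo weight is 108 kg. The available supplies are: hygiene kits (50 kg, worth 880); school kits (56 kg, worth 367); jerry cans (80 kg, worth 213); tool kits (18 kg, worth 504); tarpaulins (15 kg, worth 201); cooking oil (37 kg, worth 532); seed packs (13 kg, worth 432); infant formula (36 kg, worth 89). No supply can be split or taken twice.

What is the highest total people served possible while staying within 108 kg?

Density check — seed packs 33.23, tool kits 28.00, hygiene kits 17.60, cooking oil 14.38 are the best per kg.
Hygiene kits + tool kits + tarpaulins + seed packs uses 96 of the 108 kg and totals 2017.

2017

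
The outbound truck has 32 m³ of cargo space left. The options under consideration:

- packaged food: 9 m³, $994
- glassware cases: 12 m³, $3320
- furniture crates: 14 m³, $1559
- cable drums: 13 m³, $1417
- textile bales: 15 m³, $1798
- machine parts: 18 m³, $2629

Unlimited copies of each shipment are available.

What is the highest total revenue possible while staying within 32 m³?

Best packing: 2×glassware cases — 24 m³, 6640 total.
Every other selection either busts 32 m³ or fails to beat 6640.

6640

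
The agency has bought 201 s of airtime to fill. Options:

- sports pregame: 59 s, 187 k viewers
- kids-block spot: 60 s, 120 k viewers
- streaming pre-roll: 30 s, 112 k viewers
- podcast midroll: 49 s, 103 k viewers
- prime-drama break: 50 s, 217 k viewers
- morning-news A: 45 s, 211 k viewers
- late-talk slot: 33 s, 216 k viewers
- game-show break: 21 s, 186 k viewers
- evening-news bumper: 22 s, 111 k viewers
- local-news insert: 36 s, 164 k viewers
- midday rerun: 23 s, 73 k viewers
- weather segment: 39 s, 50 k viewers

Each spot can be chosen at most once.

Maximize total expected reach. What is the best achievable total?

1053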